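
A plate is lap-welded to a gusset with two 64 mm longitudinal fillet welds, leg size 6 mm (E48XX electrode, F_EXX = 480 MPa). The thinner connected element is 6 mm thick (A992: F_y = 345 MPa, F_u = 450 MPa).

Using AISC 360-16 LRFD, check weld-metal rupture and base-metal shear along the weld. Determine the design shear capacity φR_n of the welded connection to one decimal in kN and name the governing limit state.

Weld metal: throat = 0.707×6 = 4.242 mm, L = 2×64 = 128 mm. φR_n = 0.75 × 0.6 × 480 × 4.242 × 128 = 117.3 kN.
Base metal shear (6 mm plate): yield φR_n = 1.0×0.6×345×6×128 = 159.0 kN; rupture φR_n = 0.75×0.6×450×6×128 = 155.5 kN; take 155.5 kN (rupture).
Governing: min(117.3, 155.5) = 117.3 kN → weld metal.

117.3 kN (weld metal governs)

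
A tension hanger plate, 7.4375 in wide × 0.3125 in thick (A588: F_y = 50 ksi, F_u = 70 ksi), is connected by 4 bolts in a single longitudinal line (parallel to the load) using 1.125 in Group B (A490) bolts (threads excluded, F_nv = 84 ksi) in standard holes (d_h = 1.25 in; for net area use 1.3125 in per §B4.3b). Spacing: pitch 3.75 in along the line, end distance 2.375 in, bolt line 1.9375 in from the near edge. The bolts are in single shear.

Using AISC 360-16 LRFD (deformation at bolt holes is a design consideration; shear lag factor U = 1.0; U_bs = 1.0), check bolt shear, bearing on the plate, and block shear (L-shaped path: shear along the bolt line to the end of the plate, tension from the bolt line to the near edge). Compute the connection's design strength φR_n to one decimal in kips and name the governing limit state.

Bolt shear: A_b = π(1.125)²/4 = 0.99402 in². φR_n = 0.75 × 84 × 0.99402 × 4 × 1 = 250.5 kips.
Bearing (0.3125 in plate, F_u = 70 ksi): end bolts L_c = 2.375 − 1.25/2 = 1.75, R_n = min(1.2×1.75×0.3125×70, 2.4×1.125×0.3125×70) = 45.938 kips/bolt; interior L_c = 3.75 − 1.25 = 2.5, R_n = 59.063 kips/bolt. φR_n = 0.75 × (1×45.938 + 3×59.063) = 167.3 kips.
Block shear: shear path 1×[2.375+3×3.75] = 1×13.625 in, A_gv = 4.2578, A_nv = 1×(13.625 − 3.5×1.3125)×0.3125 = 2.8223 in²; tension to near edge: (1.9375 − 0.5×1.3125)×0.3125 = 0.40039 in². R_n = min(0.6×70×2.8223, 0.6×50×4.2578) + 1.0×70×0.40039 = min(118.54, 127.73) + 28.027 = 146.57 kips. φR_n = 0.75 × 146.57 = 109.9 kips.
Governing: min(250.5, 167.3, 109.9) = 109.9 kips → block shear.

109.9 kips (block shear governs)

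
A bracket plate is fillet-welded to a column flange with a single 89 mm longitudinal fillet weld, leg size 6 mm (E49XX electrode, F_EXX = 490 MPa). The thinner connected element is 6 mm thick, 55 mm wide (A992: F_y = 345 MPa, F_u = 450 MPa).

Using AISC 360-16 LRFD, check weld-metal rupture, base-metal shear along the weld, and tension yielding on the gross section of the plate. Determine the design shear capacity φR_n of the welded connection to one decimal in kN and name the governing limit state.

83.2 kN (weld metal governs)

Weld metal: throat = 0.707×6 = 4.242 mm, L = 89 mm. φR_n = 0.75 × 0.6 × 490 × 4.242 × 89 = 83.2 kN.
Base metal shear (6 mm plate): yield φR_n = 1.0×0.6×345×6×89 = 110.5 kN; rupture φR_n = 0.75×0.6×450×6×89 = 108.1 kN; take 108.1 kN (rupture).
Tension yield (gross): A_g = 55×6 = 330 mm². φR_n = 0.90 × 345 × 330 = 102.5 kN.
Governing: min(83.2, 108.1, 102.5) = 83.2 kN → weld metal.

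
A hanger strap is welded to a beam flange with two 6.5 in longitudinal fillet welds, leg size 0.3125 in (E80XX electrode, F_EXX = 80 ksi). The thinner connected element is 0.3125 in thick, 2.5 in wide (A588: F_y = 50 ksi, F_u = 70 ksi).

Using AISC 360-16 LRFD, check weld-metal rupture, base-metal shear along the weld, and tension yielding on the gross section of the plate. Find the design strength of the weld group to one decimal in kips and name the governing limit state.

35.2 kips (gross-section yield governs)

Weld metal: throat = 0.707×0.3125 = 0.22094 in, L = 2×6.5 = 13 in. φR_n = 0.75 × 0.6 × 80 × 0.22094 × 13 = 103.4 kips.
Base metal shear (0.3125 in plate): yield φR_n = 1.0×0.6×50×0.3125×13 = 121.9 kips; rupture φR_n = 0.75×0.6×70×0.3125×13 = 128.0 kips; take 121.9 kips (yield).
Tension yield (gross): A_g = 2.5×0.3125 = 0.78125 in². φR_n = 0.90 × 50 × 0.78125 = 35.2 kips.
Governing: min(103.4, 121.9, 35.2) = 35.2 kips → gross-section yield.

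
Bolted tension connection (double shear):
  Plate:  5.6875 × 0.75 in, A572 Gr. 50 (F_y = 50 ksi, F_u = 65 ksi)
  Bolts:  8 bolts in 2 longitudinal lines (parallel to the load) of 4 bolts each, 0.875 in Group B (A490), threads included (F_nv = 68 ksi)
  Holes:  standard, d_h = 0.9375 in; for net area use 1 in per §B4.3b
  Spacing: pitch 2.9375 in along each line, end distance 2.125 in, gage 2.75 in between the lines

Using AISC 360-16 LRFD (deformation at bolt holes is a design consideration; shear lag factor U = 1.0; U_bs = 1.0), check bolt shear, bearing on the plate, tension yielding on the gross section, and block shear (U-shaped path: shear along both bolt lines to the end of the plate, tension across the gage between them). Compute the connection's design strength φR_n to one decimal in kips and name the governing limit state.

192.0 kips (gross-section yield governs)

Bolt shear: A_b = π(0.875)²/4 = 0.60132 in². φR_n = 0.75 × 68 × 0.60132 × 8 × 2 = 490.7 kips.
Bearing (0.75 in plate, F_u = 65 ksi): end bolts L_c = 2.125 − 0.9375/2 = 1.65625, R_n = min(1.2×1.65625×0.75×65, 2.4×0.875×0.75×65) = 96.891 kips/bolt; interior L_c = 2.9375 − 0.9375 = 2, R_n = 102.38 kips/bolt. φR_n = 0.75 × (2×96.891 + 6×102.38) = 606.0 kips.
Tension yield (gross): A_g = 5.6875×0.75 = 4.2656 in². φR_n = 0.90 × 50 × 4.2656 = 192.0 kips.
Block shear: shear path 2×[2.125+3×2.9375] = 2×10.9375 in, A_gv = 16.406, A_nv = 2×(10.9375 − 3.5×1)×0.75 = 11.156 in²; tension across gage: (2.75 − 1×1)×0.75 = 1.3125 in². R_n = min(0.6×65×11.156, 0.6×50×16.406) + 1.0×65×1.3125 = min(435.08, 492.18) + 85.313 = 520.39 kips. φR_n = 0.75 × 520.39 = 390.3 kips.
Governing: min(490.7, 606.0, 192.0, 390.3) = 192.0 kips → gross-section yield.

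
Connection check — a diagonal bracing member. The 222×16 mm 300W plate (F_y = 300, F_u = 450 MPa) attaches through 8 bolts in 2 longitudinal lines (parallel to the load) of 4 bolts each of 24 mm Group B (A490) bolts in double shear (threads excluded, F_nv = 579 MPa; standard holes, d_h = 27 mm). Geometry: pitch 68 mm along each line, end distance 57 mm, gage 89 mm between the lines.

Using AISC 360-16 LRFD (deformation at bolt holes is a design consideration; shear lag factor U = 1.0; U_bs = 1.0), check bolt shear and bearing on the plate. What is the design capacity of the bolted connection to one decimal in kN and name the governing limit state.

2157.8 kN (bearing governs)

Bolt shear: A_b = π(24)²/4 = 452.39 mm². φR_n = 0.75 × 579 × 452.39 × 8 × 2 = 3143.2 kN.
Bearing (16 mm plate, F_u = 450 MPa): end bolts L_c = 57 − 27/2 = 43.5, R_n = min(1.2×43.5×16×450, 2.4×24×16×450) = 375.84 kN/bolt; interior L_c = 68 − 27 = 41, R_n = 354.24 kN/bolt. φR_n = 0.75 × (2×375.84 + 6×354.24) = 2157.8 kN.
Governing: min(3143.2, 2157.8) = 2157.8 kN → bearing.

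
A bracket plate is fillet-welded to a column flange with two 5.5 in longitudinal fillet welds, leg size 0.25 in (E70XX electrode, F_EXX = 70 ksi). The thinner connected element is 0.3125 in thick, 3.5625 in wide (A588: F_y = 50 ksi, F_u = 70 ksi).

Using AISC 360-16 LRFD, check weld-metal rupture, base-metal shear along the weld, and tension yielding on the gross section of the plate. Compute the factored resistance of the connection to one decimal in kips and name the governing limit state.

50.1 kips (gross-section yield governs)

Weld metal: throat = 0.707×0.25 = 0.17675 in, L = 2×5.5 = 11 in. φR_n = 0.75 × 0.6 × 70 × 0.17675 × 11 = 61.2 kips.
Base metal shear (0.3125 in plate): yield φR_n = 1.0×0.6×50×0.3125×11 = 103.1 kips; rupture φR_n = 0.75×0.6×70×0.3125×11 = 108.3 kips; take 103.1 kips (yield).
Tension yield (gross): A_g = 3.5625×0.3125 = 1.1133 in². φR_n = 0.90 × 50 × 1.1133 = 50.1 kips.
Governing: min(61.2, 103.1, 50.1) = 50.1 kips → gross-section yield.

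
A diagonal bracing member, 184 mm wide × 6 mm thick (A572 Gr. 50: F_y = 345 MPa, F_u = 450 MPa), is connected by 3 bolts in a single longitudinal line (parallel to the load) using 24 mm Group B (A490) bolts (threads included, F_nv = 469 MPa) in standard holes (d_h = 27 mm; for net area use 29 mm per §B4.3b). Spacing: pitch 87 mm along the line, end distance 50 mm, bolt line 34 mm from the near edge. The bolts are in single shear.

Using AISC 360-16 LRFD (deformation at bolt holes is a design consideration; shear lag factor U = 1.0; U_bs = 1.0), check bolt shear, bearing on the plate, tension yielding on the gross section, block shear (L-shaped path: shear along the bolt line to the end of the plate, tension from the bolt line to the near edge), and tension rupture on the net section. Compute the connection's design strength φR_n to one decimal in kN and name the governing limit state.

223.6 kN (block shear governs)

Bolt shear: A_b = π(24)²/4 = 452.39 mm². φR_n = 0.75 × 469 × 452.39 × 3 × 1 = 477.4 kN.
Bearing (6 mm plate, F_u = 450 MPa): end bolts L_c = 50 − 27/2 = 36.5, R_n = min(1.2×36.5×6×450, 2.4×24×6×450) = 118.26 kN/bolt; interior L_c = 87 − 27 = 60, R_n = 155.52 kN/bolt. φR_n = 0.75 × (1×118.26 + 2×155.52) = 322.0 kN.
Tension yield (gross): A_g = 184×6 = 1104 mm². φR_n = 0.90 × 345 × 1104 = 342.8 kN.
Block shear: shear path 1×[50+2×87] = 1×224 mm, A_gv = 1344, A_nv = 1×(224 − 2.5×29)×6 = 909 mm²; tension to near edge: (34 − 0.5×29)×6 = 117 mm². R_n = min(0.6×450×909, 0.6×345×1344) + 1.0×450×117 = min(245.43, 278.21) + 52.65 = 298.08 kN. φR_n = 0.75 × 298.08 = 223.6 kN.
Tension rupture (net): A_n = (184 − 1×29)×6 = 930 mm² (U = 1.0, A_e = A_n). φR_n = 0.75 × 450 × 930 = 313.9 kN.
Governing: min(477.4, 322.0, 342.8, 223.6, 313.9) = 223.6 kN → block shear.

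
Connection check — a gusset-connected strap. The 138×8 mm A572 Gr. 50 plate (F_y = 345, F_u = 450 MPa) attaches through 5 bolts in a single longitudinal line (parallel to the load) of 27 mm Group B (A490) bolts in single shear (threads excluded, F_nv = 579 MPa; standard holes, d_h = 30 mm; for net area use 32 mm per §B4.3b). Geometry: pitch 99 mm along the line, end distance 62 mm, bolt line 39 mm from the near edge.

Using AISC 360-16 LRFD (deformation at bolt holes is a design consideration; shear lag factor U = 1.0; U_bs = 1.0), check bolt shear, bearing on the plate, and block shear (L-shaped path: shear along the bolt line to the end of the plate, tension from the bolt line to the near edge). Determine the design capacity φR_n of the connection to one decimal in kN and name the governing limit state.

570.8 kN (block shear governs)

Bolt shear: A_b = π(27)²/4 = 572.56 mm². φR_n = 0.75 × 579 × 572.56 × 5 × 1 = 1243.2 kN.
Bearing (8 mm plate, F_u = 450 MPa): end bolts L_c = 62 − 30/2 = 47, R_n = min(1.2×47×8×450, 2.4×27×8×450) = 203.04 kN/bolt; interior L_c = 99 − 30 = 69, R_n = 233.28 kN/bolt. φR_n = 0.75 × (1×203.04 + 4×233.28) = 852.1 kN.
Block shear: shear path 1×[62+4×99] = 1×458 mm, A_gv = 3664, A_nv = 1×(458 − 4.5×32)×8 = 2512 mm²; tension to near edge: (39 − 0.5×32)×8 = 184 mm². R_n = min(0.6×450×2512, 0.6×345×3664) + 1.0×450×184 = min(678.24, 758.45) + 82.8 = 761.04 kN. φR_n = 0.75 × 761.04 = 570.8 kN.
Governing: min(1243.2, 852.1, 570.8) = 570.8 kN → block shear.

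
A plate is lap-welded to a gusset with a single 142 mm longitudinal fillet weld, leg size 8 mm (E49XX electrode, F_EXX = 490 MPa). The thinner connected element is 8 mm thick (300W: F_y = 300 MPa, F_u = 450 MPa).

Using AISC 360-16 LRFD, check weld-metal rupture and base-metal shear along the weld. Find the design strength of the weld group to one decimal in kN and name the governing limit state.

177.1 kN (weld metal governs)

Weld metal: throat = 0.707×8 = 5.656 mm, L = 142 mm. φR_n = 0.75 × 0.6 × 490 × 5.656 × 142 = 177.1 kN.
Base metal shear (8 mm plate): yield φR_n = 1.0×0.6×300×8×142 = 204.5 kN; rupture φR_n = 0.75×0.6×450×8×142 = 230.0 kN; take 204.5 kN (yield).
Governing: min(177.1, 204.5) = 177.1 kN → weld metal.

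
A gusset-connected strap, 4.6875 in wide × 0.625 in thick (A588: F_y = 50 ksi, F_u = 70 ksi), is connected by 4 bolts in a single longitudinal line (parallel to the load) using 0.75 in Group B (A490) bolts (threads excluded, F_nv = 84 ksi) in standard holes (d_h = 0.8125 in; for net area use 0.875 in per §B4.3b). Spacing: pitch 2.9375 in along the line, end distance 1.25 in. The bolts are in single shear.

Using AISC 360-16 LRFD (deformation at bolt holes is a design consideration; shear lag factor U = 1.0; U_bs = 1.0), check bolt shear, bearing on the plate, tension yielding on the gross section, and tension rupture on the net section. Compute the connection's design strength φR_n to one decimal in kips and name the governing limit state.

111.3 kips (bolt shear governs)

Bolt shear: A_b = π(0.75)²/4 = 0.44179 in². φR_n = 0.75 × 84 × 0.44179 × 4 × 1 = 111.3 kips.
Bearing (0.625 in plate, F_u = 70 ksi): end bolts L_c = 1.25 − 0.8125/2 = 0.84375, R_n = min(1.2×0.84375×0.625×70, 2.4×0.75×0.625×70) = 44.297 kips/bolt; interior L_c = 2.9375 − 0.8125 = 2.125, R_n = 78.75 kips/bolt. φR_n = 0.75 × (1×44.297 + 3×78.75) = 210.4 kips.
Tension yield (gross): A_g = 4.6875×0.625 = 2.9297 in². φR_n = 0.90 × 50 × 2.9297 = 131.8 kips.
Tension rupture (net): A_n = (4.6875 − 1×0.875)×0.625 = 2.3828 in² (U = 1.0, A_e = A_n). φR_n = 0.75 × 70 × 2.3828 = 125.1 kips.
Governing: min(111.3, 210.4, 131.8, 125.1) = 111.3 kips → bolt shear.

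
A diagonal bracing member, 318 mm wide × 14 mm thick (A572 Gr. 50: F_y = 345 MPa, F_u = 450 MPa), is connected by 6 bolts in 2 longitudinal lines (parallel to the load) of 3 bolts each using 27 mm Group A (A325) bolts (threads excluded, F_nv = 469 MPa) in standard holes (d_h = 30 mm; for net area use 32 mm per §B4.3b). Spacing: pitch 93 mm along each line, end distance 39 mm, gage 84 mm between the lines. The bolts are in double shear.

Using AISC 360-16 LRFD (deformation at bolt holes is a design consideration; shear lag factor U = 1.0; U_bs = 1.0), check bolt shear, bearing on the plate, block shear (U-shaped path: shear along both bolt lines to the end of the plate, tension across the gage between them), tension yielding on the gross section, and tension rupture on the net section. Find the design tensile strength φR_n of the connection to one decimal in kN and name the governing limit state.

1067.9 kN (block shear governs)

Bolt shear: A_b = π(27)²/4 = 572.56 mm². φR_n = 0.75 × 469 × 572.56 × 6 × 2 = 2416.8 kN.
Bearing (14 mm plate, F_u = 450 MPa): end bolts L_c = 39 − 30/2 = 24, R_n = min(1.2×24×14×450, 2.4×27×14×450) = 181.44 kN/bolt; interior L_c = 93 − 30 = 63, R_n = 408.24 kN/bolt. φR_n = 0.75 × (2×181.44 + 4×408.24) = 1496.9 kN.
Block shear: shear path 2×[39+2×93] = 2×225 mm, A_gv = 6300, A_nv = 2×(225 − 2.5×32)×14 = 4060 mm²; tension across gage: (84 − 1×32)×14 = 728 mm². R_n = min(0.6×450×4060, 0.6×345×6300) + 1.0×450×728 = min(1096.2, 1304.1) + 327.6 = 1423.8 kN. φR_n = 0.75 × 1423.8 = 1067.9 kN.
Tension yield (gross): A_g = 318×14 = 4452 mm². φR_n = 0.90 × 345 × 4452 = 1382.3 kN.
Tension rupture (net): A_n = (318 − 2×32)×14 = 3556 mm² (U = 1.0, A_e = A_n). φR_n = 0.75 × 450 × 3556 = 1200.2 kN.
Governing: min(2416.8, 1496.9, 1067.9, 1382.3, 1200.2) = 1067.9 kN → block shear.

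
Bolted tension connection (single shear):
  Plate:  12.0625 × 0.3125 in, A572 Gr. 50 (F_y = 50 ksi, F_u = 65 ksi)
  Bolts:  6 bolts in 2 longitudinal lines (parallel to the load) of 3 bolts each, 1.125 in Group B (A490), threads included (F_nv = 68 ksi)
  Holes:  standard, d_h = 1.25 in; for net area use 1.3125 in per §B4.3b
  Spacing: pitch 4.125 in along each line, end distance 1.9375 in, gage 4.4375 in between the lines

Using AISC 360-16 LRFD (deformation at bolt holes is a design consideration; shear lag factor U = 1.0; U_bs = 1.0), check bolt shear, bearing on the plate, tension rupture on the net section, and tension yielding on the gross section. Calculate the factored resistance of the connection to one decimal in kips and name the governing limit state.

143.8 kips (net-section rupture governs)

Bolt shear: A_b = π(1.125)²/4 = 0.99402 in². φR_n = 0.75 × 68 × 0.99402 × 6 × 1 = 304.2 kips.
Bearing (0.3125 in plate, F_u = 65 ksi): end bolts L_c = 1.9375 − 1.25/2 = 1.3125, R_n = min(1.2×1.3125×0.3125×65, 2.4×1.125×0.3125×65) = 31.992 kips/bolt; interior L_c = 4.125 − 1.25 = 2.875, R_n = 54.844 kips/bolt. φR_n = 0.75 × (2×31.992 + 4×54.844) = 212.5 kips.
Tension rupture (net): A_n = (12.0625 − 2×1.3125)×0.3125 = 2.9492 in² (U = 1.0, A_e = A_n). φR_n = 0.75 × 65 × 2.9492 = 143.8 kips.
Tension yield (gross): A_g = 12.0625×0.3125 = 3.7695 in². φR_n = 0.90 × 50 × 3.7695 = 169.6 kips.
Governing: min(304.2, 212.5, 143.8, 169.6) = 143.8 kips → net-section rupture.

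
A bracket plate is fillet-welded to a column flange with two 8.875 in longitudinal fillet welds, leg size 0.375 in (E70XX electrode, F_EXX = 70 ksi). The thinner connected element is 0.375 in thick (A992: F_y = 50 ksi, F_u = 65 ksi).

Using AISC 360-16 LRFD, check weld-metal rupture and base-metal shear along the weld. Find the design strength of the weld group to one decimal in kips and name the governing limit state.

Weld metal: throat = 0.707×0.375 = 0.26513 in, L = 2×8.875 = 17.75 in. φR_n = 0.75 × 0.6 × 70 × 0.26513 × 17.75 = 148.2 kips.
Base metal shear (0.375 in plate): yield φR_n = 1.0×0.6×50×0.375×17.75 = 199.7 kips; rupture φR_n = 0.75×0.6×65×0.375×17.75 = 194.7 kips; take 194.7 kips (rupture).
Governing: min(148.2, 194.7) = 148.2 kips → weld metal.

148.2 kips (weld metal governs)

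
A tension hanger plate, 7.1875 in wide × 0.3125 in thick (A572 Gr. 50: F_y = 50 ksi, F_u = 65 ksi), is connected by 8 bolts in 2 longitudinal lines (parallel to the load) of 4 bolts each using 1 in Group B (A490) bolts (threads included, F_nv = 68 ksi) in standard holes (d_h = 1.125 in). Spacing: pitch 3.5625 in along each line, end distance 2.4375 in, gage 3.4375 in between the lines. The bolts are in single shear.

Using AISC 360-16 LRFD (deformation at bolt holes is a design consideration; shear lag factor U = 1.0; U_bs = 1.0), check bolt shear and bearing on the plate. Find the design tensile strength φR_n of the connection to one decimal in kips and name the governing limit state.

287.9 kips (bearing governs)

Bolt shear: A_b = π(1)²/4 = 0.7854 in². φR_n = 0.75 × 68 × 0.7854 × 8 × 1 = 320.4 kips.
Bearing (0.3125 in plate, F_u = 65 ksi): end bolts L_c = 2.4375 − 1.125/2 = 1.875, R_n = min(1.2×1.875×0.3125×65, 2.4×1×0.3125×65) = 45.703 kips/bolt; interior L_c = 3.5625 − 1.125 = 2.4375, R_n = 48.75 kips/bolt. φR_n = 0.75 × (2×45.703 + 6×48.75) = 287.9 kips.
Governing: min(320.4, 287.9) = 287.9 kips → bearing.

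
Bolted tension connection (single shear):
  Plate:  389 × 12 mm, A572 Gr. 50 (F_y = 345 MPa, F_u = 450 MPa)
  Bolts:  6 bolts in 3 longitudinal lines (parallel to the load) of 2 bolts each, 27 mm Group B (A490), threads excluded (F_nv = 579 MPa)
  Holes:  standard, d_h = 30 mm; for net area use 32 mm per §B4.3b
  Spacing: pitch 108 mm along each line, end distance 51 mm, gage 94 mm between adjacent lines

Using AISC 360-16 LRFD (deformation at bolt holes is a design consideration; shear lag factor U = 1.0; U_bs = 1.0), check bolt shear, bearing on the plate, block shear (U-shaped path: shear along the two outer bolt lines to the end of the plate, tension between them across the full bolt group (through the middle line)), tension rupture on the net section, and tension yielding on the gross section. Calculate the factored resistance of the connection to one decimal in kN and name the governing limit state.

1041.7 kN (block shear governs)

Bolt shear: A_b = π(27)²/4 = 572.56 mm². φR_n = 0.75 × 579 × 572.56 × 6 × 1 = 1491.8 kN.
Bearing (12 mm plate, F_u = 450 MPa): end bolts L_c = 51 − 30/2 = 36, R_n = min(1.2×36×12×450, 2.4×27×12×450) = 233.28 kN/bolt; interior L_c = 108 − 30 = 78, R_n = 349.92 kN/bolt. φR_n = 0.75 × (3×233.28 + 3×349.92) = 1312.2 kN.
Block shear: shear path 2×[51+1×108] = 2×159 mm, A_gv = 3816, A_nv = 2×(159 − 1.5×32)×12 = 2664 mm²; tension across gage: (188 − 2×32)×12 = 1488 mm². R_n = min(0.6×450×2664, 0.6×345×3816) + 1.0×450×1488 = min(719.28, 789.91) + 669.6 = 1388.9 kN. φR_n = 0.75 × 1388.9 = 1041.7 kN.
Tension rupture (net): A_n = (389 − 3×32)×12 = 3516 mm² (U = 1.0, A_e = A_n). φR_n = 0.75 × 450 × 3516 = 1186.7 kN.
Tension yield (gross): A_g = 389×12 = 4668 mm². φR_n = 0.90 × 345 × 4668 = 1449.4 kN.
Governing: min(1491.8, 1312.2, 1041.7, 1186.7, 1449.4) = 1041.7 kN → block shear.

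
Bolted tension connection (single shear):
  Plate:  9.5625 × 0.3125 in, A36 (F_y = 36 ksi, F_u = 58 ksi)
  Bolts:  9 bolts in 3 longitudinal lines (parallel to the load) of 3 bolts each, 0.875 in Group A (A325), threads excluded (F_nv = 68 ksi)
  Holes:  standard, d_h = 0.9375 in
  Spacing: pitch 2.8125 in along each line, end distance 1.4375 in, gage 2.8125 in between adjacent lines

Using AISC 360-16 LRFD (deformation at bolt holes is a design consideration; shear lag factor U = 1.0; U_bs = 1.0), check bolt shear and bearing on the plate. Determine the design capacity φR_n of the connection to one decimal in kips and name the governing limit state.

Bolt shear: A_b = π(0.875)²/4 = 0.60132 in². φR_n = 0.75 × 68 × 0.60132 × 9 × 1 = 276.0 kips.
Bearing (0.3125 in plate, F_u = 58 ksi): end bolts L_c = 1.4375 − 0.9375/2 = 0.96875, R_n = min(1.2×0.96875×0.3125×58, 2.4×0.875×0.3125×58) = 21.07 kips/bolt; interior L_c = 2.8125 − 0.9375 = 1.875, R_n = 38.063 kips/bolt. φR_n = 0.75 × (3×21.07 + 6×38.063) = 218.7 kips.
Governing: min(276.0, 218.7) = 218.7 kips → bearing.

218.7 kips (bearing governs)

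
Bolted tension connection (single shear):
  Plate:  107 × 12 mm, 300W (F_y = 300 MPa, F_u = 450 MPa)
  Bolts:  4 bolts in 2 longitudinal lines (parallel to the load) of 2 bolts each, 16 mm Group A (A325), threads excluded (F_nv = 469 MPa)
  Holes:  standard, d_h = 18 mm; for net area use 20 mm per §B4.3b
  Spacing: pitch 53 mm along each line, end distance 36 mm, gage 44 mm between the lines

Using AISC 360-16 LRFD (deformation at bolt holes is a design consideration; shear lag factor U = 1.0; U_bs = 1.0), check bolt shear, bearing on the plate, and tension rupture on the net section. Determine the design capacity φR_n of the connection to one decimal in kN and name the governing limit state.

271.4 kN (net-section rupture governs)

Bolt shear: A_b = π(16)²/4 = 201.06 mm². φR_n = 0.75 × 469 × 201.06 × 4 × 1 = 282.9 kN.
Bearing (12 mm plate, F_u = 450 MPa): end bolts L_c = 36 − 18/2 = 27, R_n = min(1.2×27×12×450, 2.4×16×12×450) = 174.96 kN/bolt; interior L_c = 53 − 18 = 35, R_n = 207.36 kN/bolt. φR_n = 0.75 × (2×174.96 + 2×207.36) = 573.5 kN.
Tension rupture (net): A_n = (107 − 2×20)×12 = 804 mm² (U = 1.0, A_e = A_n). φR_n = 0.75 × 450 × 804 = 271.4 kN.
Governing: min(282.9, 573.5, 271.4) = 271.4 kN → net-section rupture.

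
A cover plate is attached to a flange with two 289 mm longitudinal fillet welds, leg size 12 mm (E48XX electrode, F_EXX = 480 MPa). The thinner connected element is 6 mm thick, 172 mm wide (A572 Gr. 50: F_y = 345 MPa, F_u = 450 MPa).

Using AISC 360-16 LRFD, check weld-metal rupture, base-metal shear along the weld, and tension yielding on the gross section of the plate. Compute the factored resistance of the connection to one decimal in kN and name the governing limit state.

Weld metal: throat = 0.707×12 = 8.484 mm, L = 2×289 = 578 mm. φR_n = 0.75 × 0.6 × 480 × 8.484 × 578 = 1059.2 kN.
Base metal shear (6 mm plate): yield φR_n = 1.0×0.6×345×6×578 = 717.9 kN; rupture φR_n = 0.75×0.6×450×6×578 = 702.3 kN; take 702.3 kN (rupture).
Tension yield (gross): A_g = 172×6 = 1032 mm². φR_n = 0.90 × 345 × 1032 = 320.4 kN.
Governing: min(1059.2, 702.3, 320.4) = 320.4 kN → gross-section yield.

320.4 kN (gross-section yield governs)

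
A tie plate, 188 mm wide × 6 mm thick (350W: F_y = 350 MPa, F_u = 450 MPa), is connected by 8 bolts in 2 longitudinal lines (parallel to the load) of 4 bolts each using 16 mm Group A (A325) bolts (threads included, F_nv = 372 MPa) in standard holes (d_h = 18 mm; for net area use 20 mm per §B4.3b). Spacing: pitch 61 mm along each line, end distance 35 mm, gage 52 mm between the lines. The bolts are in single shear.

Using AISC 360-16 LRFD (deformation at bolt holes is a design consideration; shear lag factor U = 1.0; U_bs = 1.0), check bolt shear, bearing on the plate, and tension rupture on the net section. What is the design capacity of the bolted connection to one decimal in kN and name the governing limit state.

Bolt shear: A_b = π(16)²/4 = 201.06 mm². φR_n = 0.75 × 372 × 201.06 × 8 × 1 = 448.8 kN.
Bearing (6 mm plate, F_u = 450 MPa): end bolts L_c = 35 − 18/2 = 26, R_n = min(1.2×26×6×450, 2.4×16×6×450) = 84.24 kN/bolt; interior L_c = 61 − 18 = 43, R_n = 103.68 kN/bolt. φR_n = 0.75 × (2×84.24 + 6×103.68) = 592.9 kN.
Tension rupture (net): A_n = (188 − 2×20)×6 = 888 mm² (U = 1.0, A_e = A_n). φR_n = 0.75 × 450 × 888 = 299.7 kN.
Governing: min(448.8, 592.9, 299.7) = 299.7 kN → net-section rupture.

299.7 kN (net-section rupture governs)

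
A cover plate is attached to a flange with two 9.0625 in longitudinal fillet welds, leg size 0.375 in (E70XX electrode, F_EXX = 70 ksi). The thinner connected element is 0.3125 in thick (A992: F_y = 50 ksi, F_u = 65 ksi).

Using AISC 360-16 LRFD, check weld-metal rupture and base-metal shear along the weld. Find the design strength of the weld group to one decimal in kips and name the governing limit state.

Weld metal: throat = 0.707×0.375 = 0.26513 in, L = 2×9.0625 = 18.125 in. φR_n = 0.75 × 0.6 × 70 × 0.26513 × 18.125 = 151.4 kips.
Base metal shear (0.3125 in plate): yield φR_n = 1.0×0.6×50×0.3125×18.125 = 169.9 kips; rupture φR_n = 0.75×0.6×65×0.3125×18.125 = 165.7 kips; take 165.7 kips (rupture).
Governing: min(151.4, 165.7) = 151.4 kips → weld metal.

151.4 kips (weld metal governs)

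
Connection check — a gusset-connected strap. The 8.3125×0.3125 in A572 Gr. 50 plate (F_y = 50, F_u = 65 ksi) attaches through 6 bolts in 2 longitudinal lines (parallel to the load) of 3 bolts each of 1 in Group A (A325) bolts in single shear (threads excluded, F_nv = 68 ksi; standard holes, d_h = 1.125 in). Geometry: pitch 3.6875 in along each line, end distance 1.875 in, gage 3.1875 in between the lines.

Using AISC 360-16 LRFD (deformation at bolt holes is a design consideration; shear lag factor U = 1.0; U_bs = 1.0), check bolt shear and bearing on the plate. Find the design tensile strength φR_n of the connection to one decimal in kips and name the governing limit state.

Bolt shear: A_b = π(1)²/4 = 0.7854 in². φR_n = 0.75 × 68 × 0.7854 × 6 × 1 = 240.3 kips.
Bearing (0.3125 in plate, F_u = 65 ksi): end bolts L_c = 1.875 − 1.125/2 = 1.3125, R_n = min(1.2×1.3125×0.3125×65, 2.4×1×0.3125×65) = 31.992 kips/bolt; interior L_c = 3.6875 − 1.125 = 2.5625, R_n = 48.75 kips/bolt. φR_n = 0.75 × (2×31.992 + 4×48.75) = 194.2 kips.
Governing: min(240.3, 194.2) = 194.2 kips → bearing.

194.2 kips (bearing governs)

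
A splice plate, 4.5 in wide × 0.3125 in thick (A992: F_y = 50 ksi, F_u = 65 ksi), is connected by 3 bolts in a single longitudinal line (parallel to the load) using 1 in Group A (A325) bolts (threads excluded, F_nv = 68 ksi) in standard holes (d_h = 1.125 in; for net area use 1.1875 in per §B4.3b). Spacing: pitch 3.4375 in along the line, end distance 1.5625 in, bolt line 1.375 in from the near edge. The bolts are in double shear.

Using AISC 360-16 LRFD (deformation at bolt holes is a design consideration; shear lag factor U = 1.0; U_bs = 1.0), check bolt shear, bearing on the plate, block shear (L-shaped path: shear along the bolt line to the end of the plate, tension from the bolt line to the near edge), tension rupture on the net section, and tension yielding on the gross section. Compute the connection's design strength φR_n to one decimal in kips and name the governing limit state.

Bolt shear: A_b = π(1)²/4 = 0.7854 in². φR_n = 0.75 × 68 × 0.7854 × 3 × 2 = 240.3 kips.
Bearing (0.3125 in plate, F_u = 65 ksi): end bolts L_c = 1.5625 − 1.125/2 = 1, R_n = min(1.2×1×0.3125×65, 2.4×1×0.3125×65) = 24.375 kips/bolt; interior L_c = 3.4375 − 1.125 = 2.3125, R_n = 48.75 kips/bolt. φR_n = 0.75 × (1×24.375 + 2×48.75) = 91.4 kips.
Block shear: shear path 1×[1.5625+2×3.4375] = 1×8.4375 in, A_gv = 2.6367, A_nv = 1×(8.4375 − 2.5×1.1875)×0.3125 = 1.709 in²; tension to near edge: (1.375 − 0.5×1.1875)×0.3125 = 0.24414 in². R_n = min(0.6×65×1.709, 0.6×50×2.6367) + 1.0×65×0.24414 = min(66.651, 79.101) + 15.869 = 82.52 kips. φR_n = 0.75 × 82.52 = 61.9 kips.
Tension rupture (net): A_n = (4.5 − 1×1.1875)×0.3125 = 1.0352 in² (U = 1.0, A_e = A_n). φR_n = 0.75 × 65 × 1.0352 = 50.5 kips.
Tension yield (gross): A_g = 4.5×0.3125 = 1.4063 in². φR_n = 0.90 × 50 × 1.4063 = 63.3 kips.
Governing: min(240.3, 91.4, 61.9, 50.5, 63.3) = 50.5 kips → net-section rupture.

50.5 kips (net-section rupture governs)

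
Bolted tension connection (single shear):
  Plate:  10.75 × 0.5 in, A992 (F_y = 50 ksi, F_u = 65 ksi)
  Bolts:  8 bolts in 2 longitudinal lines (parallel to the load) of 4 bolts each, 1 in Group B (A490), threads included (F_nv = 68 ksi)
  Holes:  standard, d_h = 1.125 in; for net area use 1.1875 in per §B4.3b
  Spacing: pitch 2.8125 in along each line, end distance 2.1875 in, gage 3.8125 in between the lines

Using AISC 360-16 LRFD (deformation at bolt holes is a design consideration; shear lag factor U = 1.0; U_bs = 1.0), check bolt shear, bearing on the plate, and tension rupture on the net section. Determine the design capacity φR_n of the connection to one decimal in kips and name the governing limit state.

204.1 kips (net-section rupture governs)

Bolt shear: A_b = π(1)²/4 = 0.7854 in². φR_n = 0.75 × 68 × 0.7854 × 8 × 1 = 320.4 kips.
Bearing (0.5 in plate, F_u = 65 ksi): end bolts L_c = 2.1875 − 1.125/2 = 1.625, R_n = min(1.2×1.625×0.5×65, 2.4×1×0.5×65) = 63.375 kips/bolt; interior L_c = 2.8125 − 1.125 = 1.6875, R_n = 65.813 kips/bolt. φR_n = 0.75 × (2×63.375 + 6×65.813) = 391.2 kips.
Tension rupture (net): A_n = (10.75 − 2×1.1875)×0.5 = 4.1875 in² (U = 1.0, A_e = A_n). φR_n = 0.75 × 65 × 4.1875 = 204.1 kips.
Governing: min(320.4, 391.2, 204.1) = 204.1 kips → net-section rupture.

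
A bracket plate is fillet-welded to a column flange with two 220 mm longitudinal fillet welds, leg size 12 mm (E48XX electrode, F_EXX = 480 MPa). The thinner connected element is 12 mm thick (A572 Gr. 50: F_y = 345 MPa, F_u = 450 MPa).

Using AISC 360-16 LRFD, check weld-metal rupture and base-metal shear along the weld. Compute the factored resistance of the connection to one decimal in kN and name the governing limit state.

806.3 kN (weld metal governs)

Weld metal: throat = 0.707×12 = 8.484 mm, L = 2×220 = 440 mm. φR_n = 0.75 × 0.6 × 480 × 8.484 × 440 = 806.3 kN.
Base metal shear (12 mm plate): yield φR_n = 1.0×0.6×345×12×440 = 1093.0 kN; rupture φR_n = 0.75×0.6×450×12×440 = 1069.2 kN; take 1069.2 kN (rupture).
Governing: min(806.3, 1069.2) = 806.3 kN → weld metal.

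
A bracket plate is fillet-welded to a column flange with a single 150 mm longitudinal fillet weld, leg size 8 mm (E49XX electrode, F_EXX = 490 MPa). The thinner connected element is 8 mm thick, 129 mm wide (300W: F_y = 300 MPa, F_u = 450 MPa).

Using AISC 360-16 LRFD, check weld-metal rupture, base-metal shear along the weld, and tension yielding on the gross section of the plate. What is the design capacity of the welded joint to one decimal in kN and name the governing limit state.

Weld metal: throat = 0.707×8 = 5.656 mm, L = 150 mm. φR_n = 0.75 × 0.6 × 490 × 5.656 × 150 = 187.1 kN.
Base metal shear (8 mm plate): yield φR_n = 1.0×0.6×300×8×150 = 216.0 kN; rupture φR_n = 0.75×0.6×450×8×150 = 243.0 kN; take 216.0 kN (yield).
Tension yield (gross): A_g = 129×8 = 1032 mm². φR_n = 0.90 × 300 × 1032 = 278.6 kN.
Governing: min(187.1, 216.0, 278.6) = 187.1 kN → weld metal.

187.1 kN (weld metal governs)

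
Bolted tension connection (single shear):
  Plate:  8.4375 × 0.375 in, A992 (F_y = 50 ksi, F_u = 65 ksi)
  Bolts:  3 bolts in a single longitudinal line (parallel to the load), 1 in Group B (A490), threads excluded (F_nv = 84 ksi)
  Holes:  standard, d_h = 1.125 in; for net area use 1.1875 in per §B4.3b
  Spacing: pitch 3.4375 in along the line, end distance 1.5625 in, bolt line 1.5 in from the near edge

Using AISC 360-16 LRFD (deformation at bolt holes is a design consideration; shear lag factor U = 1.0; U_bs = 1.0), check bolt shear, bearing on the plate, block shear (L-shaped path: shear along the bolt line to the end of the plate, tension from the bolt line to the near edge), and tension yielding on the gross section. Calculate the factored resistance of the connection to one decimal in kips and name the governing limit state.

76.6 kips (block shear governs)

Bolt shear: A_b = π(1)²/4 = 0.7854 in². φR_n = 0.75 × 84 × 0.7854 × 3 × 1 = 148.4 kips.
Bearing (0.375 in plate, F_u = 65 ksi): end bolts L_c = 1.5625 − 1.125/2 = 1, R_n = min(1.2×1×0.375×65, 2.4×1×0.375×65) = 29.25 kips/bolt; interior L_c = 3.4375 − 1.125 = 2.3125, R_n = 58.5 kips/bolt. φR_n = 0.75 × (1×29.25 + 2×58.5) = 109.7 kips.
Block shear: shear path 1×[1.5625+2×3.4375] = 1×8.4375 in, A_gv = 3.1641, A_nv = 1×(8.4375 − 2.5×1.1875)×0.375 = 2.0508 in²; tension to near edge: (1.5 − 0.5×1.1875)×0.375 = 0.33984 in². R_n = min(0.6×65×2.0508, 0.6×50×3.1641) + 1.0×65×0.33984 = min(79.981, 94.923) + 22.09 = 102.07 kips. φR_n = 0.75 × 102.07 = 76.6 kips.
Tension yield (gross): A_g = 8.4375×0.375 = 3.1641 in². φR_n = 0.90 × 50 × 3.1641 = 142.4 kips.
Governing: min(148.4, 109.7, 76.6, 142.4) = 76.6 kips → block shear.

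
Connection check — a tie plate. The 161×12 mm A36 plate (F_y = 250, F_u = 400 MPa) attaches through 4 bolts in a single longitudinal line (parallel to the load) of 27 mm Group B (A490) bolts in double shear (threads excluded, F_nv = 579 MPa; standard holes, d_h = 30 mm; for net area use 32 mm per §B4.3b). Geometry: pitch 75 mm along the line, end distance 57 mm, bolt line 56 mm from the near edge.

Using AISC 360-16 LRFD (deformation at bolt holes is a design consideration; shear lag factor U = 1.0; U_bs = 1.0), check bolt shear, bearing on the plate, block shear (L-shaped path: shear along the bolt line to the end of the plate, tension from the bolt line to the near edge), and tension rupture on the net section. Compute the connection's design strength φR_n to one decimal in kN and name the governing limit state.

464.4 kN (net-section rupture governs)

Bolt shear: A_b = π(27)²/4 = 572.56 mm². φR_n = 0.75 × 579 × 572.56 × 4 × 2 = 1989.1 kN.
Bearing (12 mm plate, F_u = 400 MPa): end bolts L_c = 57 − 30/2 = 42, R_n = min(1.2×42×12×400, 2.4×27×12×400) = 241.92 kN/bolt; interior L_c = 75 − 30 = 45, R_n = 259.2 kN/bolt. φR_n = 0.75 × (1×241.92 + 3×259.2) = 764.6 kN.
Block shear: shear path 1×[57+3×75] = 1×282 mm, A_gv = 3384, A_nv = 1×(282 − 3.5×32)×12 = 2040 mm²; tension to near edge: (56 − 0.5×32)×12 = 480 mm². R_n = min(0.6×400×2040, 0.6×250×3384) + 1.0×400×480 = min(489.6, 507.6) + 192 = 681.6 kN. φR_n = 0.75 × 681.6 = 511.2 kN.
Tension rupture (net): A_n = (161 − 1×32)×12 = 1548 mm² (U = 1.0, A_e = A_n). φR_n = 0.75 × 400 × 1548 = 464.4 kN.
Governing: min(1989.1, 764.6, 511.2, 464.4) = 464.4 kN → net-section rupture.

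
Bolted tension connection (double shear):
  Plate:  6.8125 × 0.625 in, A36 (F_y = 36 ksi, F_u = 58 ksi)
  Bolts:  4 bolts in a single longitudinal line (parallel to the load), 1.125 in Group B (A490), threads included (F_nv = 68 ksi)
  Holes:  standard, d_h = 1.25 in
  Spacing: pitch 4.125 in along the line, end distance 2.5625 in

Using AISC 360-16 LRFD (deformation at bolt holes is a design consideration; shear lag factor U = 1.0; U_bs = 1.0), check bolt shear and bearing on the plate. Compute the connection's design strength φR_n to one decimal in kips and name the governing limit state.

283.4 kips (bearing governs)

Bolt shear: A_b = π(1.125)²/4 = 0.99402 in². φR_n = 0.75 × 68 × 0.99402 × 4 × 2 = 405.6 kips.
Bearing (0.625 in plate, F_u = 58 ksi): end bolts L_c = 2.5625 − 1.25/2 = 1.9375, R_n = min(1.2×1.9375×0.625×58, 2.4×1.125×0.625×58) = 84.281 kips/bolt; interior L_c = 4.125 − 1.25 = 2.875, R_n = 97.875 kips/bolt. φR_n = 0.75 × (1×84.281 + 3×97.875) = 283.4 kips.
Governing: min(405.6, 283.4) = 283.4 kips → bearing.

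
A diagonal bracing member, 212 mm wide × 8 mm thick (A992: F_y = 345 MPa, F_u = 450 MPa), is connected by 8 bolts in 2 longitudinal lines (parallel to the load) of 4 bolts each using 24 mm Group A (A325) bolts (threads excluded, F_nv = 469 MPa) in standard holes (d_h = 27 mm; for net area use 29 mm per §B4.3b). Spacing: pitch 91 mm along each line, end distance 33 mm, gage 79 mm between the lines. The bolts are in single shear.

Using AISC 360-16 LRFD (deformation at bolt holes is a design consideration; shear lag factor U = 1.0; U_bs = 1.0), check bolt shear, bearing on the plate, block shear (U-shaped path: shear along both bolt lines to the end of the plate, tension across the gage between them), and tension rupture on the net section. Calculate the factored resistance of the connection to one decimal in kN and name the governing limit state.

Bolt shear: A_b = π(24)²/4 = 452.39 mm². φR_n = 0.75 × 469 × 452.39 × 8 × 1 = 1273.0 kN.
Bearing (8 mm plate, F_u = 450 MPa): end bolts L_c = 33 − 27/2 = 19.5, R_n = min(1.2×19.5×8×450, 2.4×24×8×450) = 84.24 kN/bolt; interior L_c = 91 − 27 = 64, R_n = 207.36 kN/bolt. φR_n = 0.75 × (2×84.24 + 6×207.36) = 1059.5 kN.
Block shear: shear path 2×[33+3×91] = 2×306 mm, A_gv = 4896, A_nv = 2×(306 − 3.5×29)×8 = 3272 mm²; tension across gage: (79 − 1×29)×8 = 400 mm². R_n = min(0.6×450×3272, 0.6×345×4896) + 1.0×450×400 = min(883.44, 1013.5) + 180 = 1063.4 kN. φR_n = 0.75 × 1063.4 = 797.6 kN.
Tension rupture (net): A_n = (212 − 2×29)×8 = 1232 mm² (U = 1.0, A_e = A_n). φR_n = 0.75 × 450 × 1232 = 415.8 kN.
Governing: min(1273.0, 1059.5, 797.6, 415.8) = 415.8 kN → net-section rupture.

415.8 kN (net-section rupture governs)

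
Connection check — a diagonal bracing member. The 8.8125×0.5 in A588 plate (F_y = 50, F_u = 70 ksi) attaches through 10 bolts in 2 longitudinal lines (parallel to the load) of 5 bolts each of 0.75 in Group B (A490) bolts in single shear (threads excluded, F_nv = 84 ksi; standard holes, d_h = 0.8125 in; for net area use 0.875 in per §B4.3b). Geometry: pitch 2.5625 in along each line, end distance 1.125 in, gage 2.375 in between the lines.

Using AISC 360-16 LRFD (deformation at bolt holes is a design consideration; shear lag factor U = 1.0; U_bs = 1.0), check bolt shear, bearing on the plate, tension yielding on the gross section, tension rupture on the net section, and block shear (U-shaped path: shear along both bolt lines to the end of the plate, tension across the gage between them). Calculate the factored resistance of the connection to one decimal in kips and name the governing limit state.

185.4 kips (net-section rupture governs)

Bolt shear: A_b = π(0.75)²/4 = 0.44179 in². φR_n = 0.75 × 84 × 0.44179 × 10 × 1 = 278.3 kips.
Bearing (0.5 in plate, F_u = 70 ksi): end bolts L_c = 1.125 − 0.8125/2 = 0.71875, R_n = min(1.2×0.71875×0.5×70, 2.4×0.75×0.5×70) = 30.188 kips/bolt; interior L_c = 2.5625 − 0.8125 = 1.75, R_n = 63 kips/bolt. φR_n = 0.75 × (2×30.188 + 8×63) = 423.3 kips.
Tension yield (gross): A_g = 8.8125×0.5 = 4.4063 in². φR_n = 0.90 × 50 × 4.4063 = 198.3 kips.
Tension rupture (net): A_n = (8.8125 − 2×0.875)×0.5 = 3.5313 in² (U = 1.0, A_e = A_n). φR_n = 0.75 × 70 × 3.5313 = 185.4 kips.
Block shear: shear path 2×[1.125+4×2.5625] = 2×11.375 in, A_gv = 11.375, A_nv = 2×(11.375 − 4.5×0.875)×0.5 = 7.4375 in²; tension across gage: (2.375 − 1×0.875)×0.5 = 0.75 in². R_n = min(0.6×70×7.4375, 0.6×50×11.375) + 1.0×70×0.75 = min(312.38, 341.25) + 52.5 = 364.88 kips. φR_n = 0.75 × 364.88 = 273.7 kips.
Governing: min(278.3, 423.3, 198.3, 185.4, 273.7) = 185.4 kips → net-section rupture.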